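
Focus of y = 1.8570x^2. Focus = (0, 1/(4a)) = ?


a = 1.8570
4a = 7.4280
focus = (0, 1/7.4280) = (0, 0.1346)

Focus = (0, 0.1346)


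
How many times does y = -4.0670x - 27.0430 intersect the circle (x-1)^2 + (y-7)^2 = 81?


Substitute y = -4.0670x - 27.0430: (x-1)^2 + (-4.0670x- 27.0430-7)^2 = 81
Expand to Ax^2 + Bx + C = 0, where b-k = -34.043
A = 1+m^2 = 17.540489
B = 2(m(b-k) - h) = 2(-4.0670*(-34.043) - 1) = 274.905762
C = h^2 + (b-k)^2 - r^2 = 1 + 1158.925849 - 81 = 1078.925849
disc = B^2-4AC = 75573.1780 - 75699.5479 = -126.3699
disc < 0

0 intersection points


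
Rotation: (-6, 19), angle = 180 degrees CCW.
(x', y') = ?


cos(180) = -1, sin(180) = 0
x' = -6*(-1) - 19*0 = 6
y' = -6*0 + 19*(-1) = -19

(6, -19)


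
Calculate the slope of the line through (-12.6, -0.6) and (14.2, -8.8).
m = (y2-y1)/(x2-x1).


dy = -8.8 + 0.6 = -8.2
dx = 14.2 + 12.6 = 26.8
m = -8.2/26.8 = -0.3060

m = -0.3060


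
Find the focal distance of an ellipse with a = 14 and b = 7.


c^2 = 14^2 - 7^2 = 196 - 49 = 147
c = sqrt(147) = 12.1244

c = 12.1244


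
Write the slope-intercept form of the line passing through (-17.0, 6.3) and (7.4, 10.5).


m = (4.2)/(24.4) = 0.1721
b = y1 - m*x1 = 6.3 - (4.2*(-17.0))/(24.4) = 6.3 + 2.9262 = 9.2262

y = 0.1721x + 9.2262


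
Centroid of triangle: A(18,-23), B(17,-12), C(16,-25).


Gx = (18+17+16)/3 = 51/3 = 17.0000
Gy = (-23- 12- 25)/3 = -60/3 = -20.0000

G = (17.0000, -20.0000)


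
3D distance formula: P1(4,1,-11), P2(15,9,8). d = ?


dx=11, dy=8, dz=19
d = sqrt(121+64+361) = sqrt(546) = 23.3666

23.3666


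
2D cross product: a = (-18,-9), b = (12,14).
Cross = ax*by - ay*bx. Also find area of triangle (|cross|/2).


cross = -18*14 + 9*12 = -252 + 108 = -144
Triangle area = |-144|/2 = 144/2 = 72.0000

cross = -144, triangle area = 72.0000


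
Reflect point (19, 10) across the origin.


Reflection rule for origin: (-x, -y)
(19, 10) -> (-19, -10)

(-19, -10)


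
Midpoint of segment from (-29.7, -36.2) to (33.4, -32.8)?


Mx = (-29.7 + 33.4)/2 = 3.7/2 = 1.8500
My = (-36.2 - 32.8)/2 = -69.0/2 = -34.5000

(1.8500, -34.5000)


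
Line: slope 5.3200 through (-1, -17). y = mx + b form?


y + 17 = 5.3200(x + 1)
y = 5.3200x - 17 - 5.3200*(-1)
y = 5.3200x - 11.6800

y = 5.3200x - 11.6800


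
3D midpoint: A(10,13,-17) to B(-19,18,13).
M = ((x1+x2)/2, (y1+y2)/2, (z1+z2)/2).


Mx = (10- 19)/2 = -4.5000
My = (13+18)/2 = 15.5000
Mz = (-17+13)/2 = -2.0000

M = (-4.5000, 15.5000, -2.0000)


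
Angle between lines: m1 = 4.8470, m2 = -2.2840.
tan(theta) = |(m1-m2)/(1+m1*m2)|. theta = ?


m1-m2 = 7.131
1+m1*m2 = -10.070548
tan(theta) = |7.131/(-10.070548)| = 0.708104
theta = arctan(|7.131/(-10.070548)|) = 35.3025 degrees (acute angle)

35.3025 degrees


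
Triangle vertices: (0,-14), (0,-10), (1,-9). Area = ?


0*(-10+ 9) = 0
0*(-9+ 14) = 0
1*(-14+ 10) = -4
sum = -4
Area = |-4|/2 = 2.0000

2.0000 sq units


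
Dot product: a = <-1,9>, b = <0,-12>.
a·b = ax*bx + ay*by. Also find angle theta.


a·b = -1*0 + 9*(-12) = 0 - 108 = -108
|a| = sqrt(1+81) = 9.0554
|b| = sqrt(0+144) = 12.0000
cos(theta) = -108/(sqrt(82)*sqrt(144)) = -108/sqrt(11808) = -0.993884
theta = arccos(-108/sqrt(11808)) = 173.6598 degrees

a·b = -108, theta = 173.6598 deg


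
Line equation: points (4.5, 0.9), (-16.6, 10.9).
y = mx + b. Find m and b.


m = (10.0)/(-21.1) = -0.4739
b = y1 - m*x1 = 0.9 - (10.0*4.5)/(-21.1) = 0.9 + 2.1327 = 3.0327

y = -0.4739x + 3.0327


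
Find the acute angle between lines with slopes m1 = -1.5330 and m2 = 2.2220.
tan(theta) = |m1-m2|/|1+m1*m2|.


m1-m2 = -3.755
1+m1*m2 = -2.406326
tan(theta) = |-3.755/(-2.406326)| = 1.560470
theta = arctan(|-3.755/(-2.406326)|) = 57.3469 degrees (acute angle)

57.3469 degrees


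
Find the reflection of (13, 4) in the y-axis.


Reflection rule for y-axis: (-x, y)
(13, 4) -> (-13, 4)

(-13, 4)


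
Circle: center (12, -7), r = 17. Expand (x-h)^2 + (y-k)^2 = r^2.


(x-12)^2 + (y+ 7)^2 = 17^2
D = -2h = -24, E = -2k = 14
F = h^2+k^2-r^2 = 144+49-289 = -96

x^2 + y^2 - 24x + 14y - 96 = 0


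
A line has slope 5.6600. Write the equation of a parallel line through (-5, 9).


Parallel lines have equal slopes.
m2 = 5.6600
b2 = 9 - 5.6600*(-5) = 37.3000

y = 5.6600x + 37.3000


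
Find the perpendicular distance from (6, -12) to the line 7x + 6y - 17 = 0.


|7*6 + 6*(-12) - 17| = |-47| = 47
sqrt(49 + 36) = sqrt(85) = 9.2195
d = 47/sqrt(85) = 5.0979

5.0979


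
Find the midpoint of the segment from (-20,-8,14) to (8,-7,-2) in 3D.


Mx = (-20+8)/2 = -6.0000
My = (-8- 7)/2 = -7.5000
Mz = (14- 2)/2 = 6.0000

M = (-6.0000, -7.5000, 6.0000)


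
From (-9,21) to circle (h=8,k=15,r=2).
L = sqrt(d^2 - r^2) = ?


d = sqrt((-9-8)^2 + (21-15)^2) = sqrt(289+36) = 18.0278
L = sqrt(325.0000 - 4) = sqrt(321.0000) = 17.9165

17.9165


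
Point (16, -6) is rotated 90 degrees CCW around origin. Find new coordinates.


cos(90) = 0, sin(90) = 1
x' = 16*0 + 6*1 = 6
y' = 16*1 - 6*0 = 16

(6, 16)


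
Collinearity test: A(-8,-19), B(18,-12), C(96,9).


-8*(-12-9) + 18*(9+ 19) + 96*(-19+ 12)
= 168 + 504 - 672 = 0

Yes, collinear (determinant = 0)


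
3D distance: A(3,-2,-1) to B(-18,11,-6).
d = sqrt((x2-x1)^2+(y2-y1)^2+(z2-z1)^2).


dx=-21, dy=13, dz=-5
d = sqrt(441+169+25) = sqrt(635) = 25.1992

25.1992


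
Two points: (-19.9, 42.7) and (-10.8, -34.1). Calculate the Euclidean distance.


dx = -10.8 + 19.9 = 9.1
dy = -34.1 - 42.7 = -76.8
d = sqrt(82.81 + 5898.24) = sqrt(5981.05) = 77.3372

77.3372


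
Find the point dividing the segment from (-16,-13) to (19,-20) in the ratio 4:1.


Px = (4*19 + 1*(-16))/5 = 60/5 = 12.0000
Py = (4*(-20) + 1*(-13))/5 = -93/5 = -18.6000

P = (12.0000, -18.6000)


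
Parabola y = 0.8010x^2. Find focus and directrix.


a = 0.8010
1/(4a) = 0.3121
Focus = (0, 0.3121)
Directrix: y = -0.3121

Focus = (0, 0.3121), Directrix: y = -0.3121


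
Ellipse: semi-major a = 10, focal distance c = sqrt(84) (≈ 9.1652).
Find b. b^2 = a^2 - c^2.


b^2 = 10^2 - (sqrt(84))^2 = 100 - 84 = 16
b = sqrt(16) = 4

b = 4


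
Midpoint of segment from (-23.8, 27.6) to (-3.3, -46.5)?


Mx = (-23.8 - 3.3)/2 = -27.1/2 = -13.5500
My = (27.6 - 46.5)/2 = -18.9/2 = -9.4500

(-13.5500, -9.4500)


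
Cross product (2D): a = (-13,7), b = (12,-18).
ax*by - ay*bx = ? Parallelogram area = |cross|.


cross = -13*(-18) - 7*12 = 234 - 84 = 150
Parallelogram area = |150| = 150

cross = 150, parallelogram area = 150


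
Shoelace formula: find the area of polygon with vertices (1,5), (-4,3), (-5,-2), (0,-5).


sum(xi*y_{i+1}) = 1*3 - 4*(-2) - 5*(-5) + 0*5 = 36
sum(yi*x_{i+1}) = 5*(-4) + 3*(-5) - 2*0 - 5*1 = -40
Area = |36 + 40|/2 = 76/2 = 38.0000

38.0000 sq units


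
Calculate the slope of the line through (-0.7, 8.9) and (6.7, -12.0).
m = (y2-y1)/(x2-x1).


dy = -12.0 - 8.9 = -20.9
dx = 6.7 + 0.7 = 7.4
m = -20.9/7.4 = -2.8243

m = -2.8243


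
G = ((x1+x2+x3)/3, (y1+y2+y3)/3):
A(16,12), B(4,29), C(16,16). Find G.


Gx = (16+4+16)/3 = 36/3 = 12.0000
Gy = (12+29+16)/3 = 57/3 = 19.0000

G = (12.0000, 19.0000)


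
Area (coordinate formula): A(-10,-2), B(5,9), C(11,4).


-10*(9-4) = -50
5*(4+ 2) = 30
11*(-2-9) = -121
sum = -141
Area = |-141|/2 = 70.5000

70.5000 sq units


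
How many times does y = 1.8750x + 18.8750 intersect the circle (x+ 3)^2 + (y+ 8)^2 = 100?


Substitute y = 1.8750x + 18.8750: (x+ 3)^2 + (1.8750x+18.8750+ 8)^2 = 100
Expand to Ax^2 + Bx + C = 0, where b-k = 26.875
A = 1+m^2 = 4.515625
B = 2(m(b-k) - h) = 2(1.8750*26.875 + 3) = 106.78125
C = h^2 + (b-k)^2 - r^2 = 9 + 722.265625 - 100 = 631.265625
disc = B^2-4AC = 11402.2354 - 11402.2354 = 0
disc = 0

1 intersection point (tangent)


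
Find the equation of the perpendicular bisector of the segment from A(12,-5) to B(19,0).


Midpoint = (15.5, -2.5)
Slope of AB = dy/dx = 5/7 = 0.7143
Perp slope = -dx/dy = -7/5 = -1.4000
b = My - (perp slope)*Mx = -2.5 + (7*15.5)/5 = -2.5 + 21.7000 = 19.2000

y = -1.4000x + 19.2000


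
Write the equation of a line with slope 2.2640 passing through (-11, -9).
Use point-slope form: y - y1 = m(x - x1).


y + 9 = 2.2640(x + 11)
y = 2.2640x - 9 - 2.2640*(-11)
y = 2.2640x + 15.9040

y = 2.2640x + 15.9040


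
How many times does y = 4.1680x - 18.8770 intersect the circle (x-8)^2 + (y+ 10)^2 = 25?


Substitute y = 4.1680x - 18.8770: (x-8)^2 + (4.1680x- 18.8770+ 10)^2 = 25
Expand to Ax^2 + Bx + C = 0, where b-k = -8.877
A = 1+m^2 = 18.372224
B = 2(m(b-k) - h) = 2(4.1680*(-8.877) - 8) = -89.998672
C = h^2 + (b-k)^2 - r^2 = 64 + 78.801129 - 25 = 117.801129
disc = B^2-4AC = 8099.7610 - 8657.0749 = -557.3139
disc < 0

0 intersection points


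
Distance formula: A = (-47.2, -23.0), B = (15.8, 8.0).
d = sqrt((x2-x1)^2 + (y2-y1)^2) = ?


dx = 15.8 + 47.2 = 63.0
dy = 8.0 + 23.0 = 31.0
d = sqrt(3969.0 + 961.0) = sqrt(4930.0) = 70.2140

70.2140


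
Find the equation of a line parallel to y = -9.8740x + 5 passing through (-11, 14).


Parallel lines have equal slopes.
m2 = -9.8740
b2 = 14 + 9.8740*(-11) = -94.6140

y = -9.8740x - 94.6140


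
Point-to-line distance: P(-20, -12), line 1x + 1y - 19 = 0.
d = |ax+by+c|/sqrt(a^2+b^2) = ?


|1*(-20) + 1*(-12) - 19| = |-51| = 51
sqrt(1 + 1) = sqrt(2) = 1.4142
d = 51/sqrt(2) = 36.0624

36.0624


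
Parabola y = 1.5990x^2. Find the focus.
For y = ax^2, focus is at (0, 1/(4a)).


a = 1.5990
4a = 6.3960
focus = (0, 1/6.3960) = (0, 0.1563)

Focus = (0, 0.1563)


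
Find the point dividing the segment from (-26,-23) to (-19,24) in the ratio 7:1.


Px = (7*(-19) + 1*(-26))/8 = -159/8 = -19.8750
Py = (7*24 + 1*(-23))/8 = 145/8 = 18.1250

P = (-19.8750, 18.1250)


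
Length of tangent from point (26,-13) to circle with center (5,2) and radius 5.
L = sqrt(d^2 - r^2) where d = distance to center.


d = sqrt((26-5)^2 + (-13-2)^2) = sqrt(441+225) = 25.8070
L = sqrt(666.0000 - 25) = sqrt(641.0000) = 25.3180

25.3180


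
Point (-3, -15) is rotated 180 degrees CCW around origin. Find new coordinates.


cos(180) = -1, sin(180) = 0
x' = -3*(-1) + 15*0 = 3
y' = -3*0 - 15*(-1) = 15

(3, 15)


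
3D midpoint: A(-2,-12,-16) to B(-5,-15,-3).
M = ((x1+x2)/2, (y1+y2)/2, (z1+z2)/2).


Mx = (-2- 5)/2 = -3.5000
My = (-12- 15)/2 = -13.5000
Mz = (-16- 3)/2 = -9.5000

M = (-3.5000, -13.5000, -9.5000)


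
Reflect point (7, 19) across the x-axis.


Reflection rule for x-axis: (x, -y)
(7, 19) -> (7, -19)

(7, -19)


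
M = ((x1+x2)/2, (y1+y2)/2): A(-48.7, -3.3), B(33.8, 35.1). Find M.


Mx = (-48.7 + 33.8)/2 = -14.9/2 = -7.4500
My = (-3.3 + 35.1)/2 = 31.8/2 = 15.9000

(-7.4500, 15.9000)


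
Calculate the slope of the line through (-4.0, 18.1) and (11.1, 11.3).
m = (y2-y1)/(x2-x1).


dy = 11.3 - 18.1 = -6.8
dx = 11.1 + 4.0 = 15.1
m = -6.8/15.1 = -0.4503

m = -0.4503


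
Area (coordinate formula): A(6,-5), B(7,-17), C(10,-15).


6*(-17+ 15) = -12
7*(-15+ 5) = -70
10*(-5+ 17) = 120
sum = 38
Area = |38|/2 = 19.0000

19.0000 sq units


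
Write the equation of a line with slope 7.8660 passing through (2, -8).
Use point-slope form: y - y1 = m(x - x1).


y + 8 = 7.8660(x - 2)
y = 7.8660x - 8 - 7.8660*2
y = 7.8660x - 23.7320

y = 7.8660x - 23.7320


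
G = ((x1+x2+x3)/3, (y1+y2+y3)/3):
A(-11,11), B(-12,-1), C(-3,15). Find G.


Gx = (-11- 12- 3)/3 = -26/3 = -8.6667
Gy = (11- 1+15)/3 = 25/3 = 8.3333

G = (-8.6667, 8.3333)


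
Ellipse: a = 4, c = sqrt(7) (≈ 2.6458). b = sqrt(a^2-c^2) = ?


b^2 = 4^2 - (sqrt(7))^2 = 16 - 7 = 9
b = sqrt(9) = 3

b = 3


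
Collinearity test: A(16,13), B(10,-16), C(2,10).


16*(-16-10) + 10*(10-13) + 2*(13+ 16)
= -416 - 30 + 58 = -388

No, not collinear (determinant = -388)


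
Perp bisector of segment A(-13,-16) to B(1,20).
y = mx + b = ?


Midpoint = (-6, 2)
Slope of AB = dy/dx = 36/14 = 2.5714
Perp slope = -dx/dy = -14/36 = -0.3889
b = My - (perp slope)*Mx = 2 + (14*(-6))/36 = 2 - 2.3333 = -0.3333

y = -0.3889x - 0.3333


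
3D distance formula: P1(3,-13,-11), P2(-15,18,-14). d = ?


dx=-18, dy=31, dz=-3
d = sqrt(324+961+9) = sqrt(1294) = 35.9722

35.9722


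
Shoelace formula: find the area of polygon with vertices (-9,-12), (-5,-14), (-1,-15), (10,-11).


sum(xi*y_{i+1}) = -9*(-14) - 5*(-15) - 1*(-11) + 10*(-12) = 92
sum(yi*x_{i+1}) = -12*(-5) - 14*(-1) - 15*10 - 11*(-9) = 23
Area = |92 - 23|/2 = 69/2 = 34.5000

34.5000 sq units


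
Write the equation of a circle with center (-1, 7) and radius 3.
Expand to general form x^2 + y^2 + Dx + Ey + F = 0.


(x+ 1)^2 + (y-7)^2 = 3^2
D = -2h = 2, E = -2k = -14
F = h^2+k^2-r^2 = 1+49-9 = 41

x^2 + y^2 + 2x - 14y + 41 = 0


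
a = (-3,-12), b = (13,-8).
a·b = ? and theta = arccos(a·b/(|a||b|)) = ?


a·b = -3*13 - 12*(-8) = -39 + 96 = 57
|a| = sqrt(9+144) = 12.3693
|b| = sqrt(169+64) = 15.2643
cos(theta) = 57/(sqrt(153)*sqrt(233)) = 57/sqrt(35649) = 0.301892
theta = arccos(57/sqrt(35649)) = 72.4287 degrees

a·b = 57, theta = 72.4287 deg


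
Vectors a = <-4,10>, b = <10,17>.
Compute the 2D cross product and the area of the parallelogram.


cross = -4*17 - 10*10 = -68 - 100 = -168
Parallelogram area = |-168| = 168

cross = -168, parallelogram area = 168


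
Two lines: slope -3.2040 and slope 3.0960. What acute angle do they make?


m1-m2 = -6.3
1+m1*m2 = -8.919584
tan(theta) = |-6.3/(-8.919584)| = 0.706311
theta = arctan(|-6.3/(-8.919584)|) = 35.2340 degrees (acute angle)

35.2340 degrees


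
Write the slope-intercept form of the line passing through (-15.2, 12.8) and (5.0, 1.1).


m = (-11.7)/(20.2) = -0.5792
b = y1 - m*x1 = 12.8 - (-11.7*(-15.2))/(20.2) = 12.8 - 8.8040 = 3.9960

y = -0.5792x + 3.9960


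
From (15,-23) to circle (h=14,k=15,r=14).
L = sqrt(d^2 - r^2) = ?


d = sqrt((15-14)^2 + (-23-15)^2) = sqrt(1+1444) = 38.0132
L = sqrt(1445.0000 - 196) = sqrt(1249.0000) = 35.3412

35.3412


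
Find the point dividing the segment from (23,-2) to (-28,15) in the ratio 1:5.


Px = (1*(-28) + 5*23)/6 = 87/6 = 14.5000
Py = (1*15 + 5*(-2))/6 = 5/6 = 0.8333

P = (14.5000, 0.8333)


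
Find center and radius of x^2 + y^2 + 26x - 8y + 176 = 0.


h = -D/2 = -26/2 = -13
k = -E/2 = 8/2 = 4
r^2 = h^2 + k^2 - F = 169 + 16 - 176 = 9
r = 3

Center (-13, 4), radius = 3


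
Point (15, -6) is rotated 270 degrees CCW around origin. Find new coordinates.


cos(270) = 0, sin(270) = -1
x' = 15*0 + 6*(-1) = -6
y' = 15*(-1) - 6*0 = -15

(-6, -15)


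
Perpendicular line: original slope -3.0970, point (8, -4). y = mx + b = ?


Perpendicular slope = -1/m1 = -1/(-3.0970) = 0.3229
b2 = y0 - m2*x0 = -4 + 8/(-3.0970) = -4 - 2.5831 = -6.5831

y = 0.3229x - 6.5831


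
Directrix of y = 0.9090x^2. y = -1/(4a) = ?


a = 0.9090
1/(4a) = 0.2750
directrix: y = -0.2750 = -0.2750

y = -0.2750


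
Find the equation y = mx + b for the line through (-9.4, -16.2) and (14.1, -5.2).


m = (11.0)/(23.5) = 0.4681
b = y1 - m*x1 = -16.2 - (11.0*(-9.4))/(23.5) = -16.2 + 4.4000 = -11.8000

y = 0.4681x - 11.8000


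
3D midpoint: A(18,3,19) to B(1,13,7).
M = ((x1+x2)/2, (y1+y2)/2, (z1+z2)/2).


Mx = (18+1)/2 = 9.5000
My = (3+13)/2 = 8.0000
Mz = (19+7)/2 = 13.0000

M = (9.5000, 8.0000, 13.0000)


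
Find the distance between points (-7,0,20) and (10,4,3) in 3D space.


dx=17, dy=4, dz=-17
d = sqrt(289+16+289) = sqrt(594) = 24.3721

24.3721


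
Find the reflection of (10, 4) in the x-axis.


Reflection rule for x-axis: (x, -y)
(10, 4) -> (10, -4)

(10, -4)


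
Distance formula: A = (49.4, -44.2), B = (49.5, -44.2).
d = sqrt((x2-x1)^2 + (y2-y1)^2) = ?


dx = 49.5 - 49.4 = 0.1
dy = -44.2 + 44.2 = 0.0
d = sqrt(0.01 + 0.0) = sqrt(0.01) = 0.1000

0.1000


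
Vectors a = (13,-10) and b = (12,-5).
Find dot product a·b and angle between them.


a·b = 13*12 - 10*(-5) = 156 + 50 = 206
|a| = sqrt(169+100) = 16.4012
|b| = sqrt(144+25) = 13.0000
cos(theta) = 206/(sqrt(269)*sqrt(169)) = 206/sqrt(45461) = 0.966157
theta = arccos(206/sqrt(45461)) = 14.9487 degrees

a·b = 206, theta = 14.9487 deg


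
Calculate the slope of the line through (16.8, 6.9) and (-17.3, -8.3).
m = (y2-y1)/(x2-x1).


dy = -8.3 - 6.9 = -15.2
dx = -17.3 - 16.8 = -34.1
m = -15.2/(-34.1) = 0.4457

m = 0.4457


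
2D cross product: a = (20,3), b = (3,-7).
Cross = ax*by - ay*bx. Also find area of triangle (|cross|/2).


cross = 20*(-7) - 3*3 = -140 - 9 = -149
Triangle area = |-149|/2 = 149/2 = 74.5000

cross = -149, triangle area = 74.5000


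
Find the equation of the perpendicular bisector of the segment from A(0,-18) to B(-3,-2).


Midpoint = (-1.5, -10)
Slope of AB = dy/dx = 16/(-3) = -5.3333
Perp slope = -dx/dy = 3/16 = 0.1875
b = My - (perp slope)*Mx = -10 + (-3*(-1.5))/16 = -10 + 0.2812 = -9.7188

y = 0.1875x - 9.7188


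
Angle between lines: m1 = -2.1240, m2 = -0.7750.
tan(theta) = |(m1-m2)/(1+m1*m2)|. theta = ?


m1-m2 = -1.349
1+m1*m2 = 2.6461
tan(theta) = |-1.349/2.6461| = 0.509807
theta = arctan(|-1.349/2.6461|) = 27.0128 degrees (acute angle)

27.0128 degrees


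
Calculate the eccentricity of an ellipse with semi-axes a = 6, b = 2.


c = sqrt(36-4) = sqrt(32) = 5.6569
e = c/a = sqrt(32)/6 = 0.9428

e = 0.9428


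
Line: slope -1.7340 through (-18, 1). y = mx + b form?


y - 1 = -1.7340(x + 18)
y = -1.7340x + 1 + 1.7340*(-18)
y = -1.7340x - 30.2120

y = -1.7340x - 30.2120


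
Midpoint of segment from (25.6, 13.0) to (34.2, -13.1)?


Mx = (25.6 + 34.2)/2 = 59.8/2 = 29.9000
My = (13.0 - 13.1)/2 = -0.1/2 = -0.0500

(29.9000, -0.0500)


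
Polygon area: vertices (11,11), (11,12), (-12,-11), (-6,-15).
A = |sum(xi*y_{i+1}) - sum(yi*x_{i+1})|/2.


sum(xi*y_{i+1}) = 11*12 + 11*(-11) - 12*(-15) - 6*11 = 125
sum(yi*x_{i+1}) = 11*11 + 12*(-12) - 11*(-6) - 15*11 = -122
Area = |125 + 122|/2 = 247/2 = 123.5000

123.5000 sq units


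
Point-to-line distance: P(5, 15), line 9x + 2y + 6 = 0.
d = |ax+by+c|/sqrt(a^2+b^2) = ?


|9*5 + 2*15 + 6| = |81| = 81
sqrt(81 + 4) = sqrt(85) = 9.2195
d = 81/sqrt(85) = 8.7857

8.7857


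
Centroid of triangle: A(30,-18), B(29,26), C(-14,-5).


Gx = (30+29- 14)/3 = 45/3 = 15.0000
Gy = (-18+26- 5)/3 = 3/3 = 1.0000

G = (15.0000, 1.0000)


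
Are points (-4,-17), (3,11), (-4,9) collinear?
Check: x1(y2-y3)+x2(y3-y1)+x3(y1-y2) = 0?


-4*(11-9) + 3*(9+ 17) - 4*(-17-11)
= -8 + 78 + 112 = 182

No, not collinear (determinant = 182)


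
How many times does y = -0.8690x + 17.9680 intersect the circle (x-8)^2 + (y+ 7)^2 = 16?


Substitute y = -0.8690x + 17.9680: (x-8)^2 + (-0.8690x+17.9680+ 7)^2 = 16
Expand to Ax^2 + Bx + C = 0, where b-k = 24.968
A = 1+m^2 = 1.755161
B = 2(m(b-k) - h) = 2(-0.8690*24.968 - 8) = -59.394384
C = h^2 + (b-k)^2 - r^2 = 64 + 623.401024 - 16 = 671.401024
disc = B^2-4AC = 3527.6929 - 4713.6676 = -1185.9747
disc < 0

0 intersection points


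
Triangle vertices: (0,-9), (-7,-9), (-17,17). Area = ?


0*(-9-17) = 0
-7*(17+ 9) = -182
-17*(-9+ 9) = 0
sum = -182
Area = |-182|/2 = 91.0000

91.0000 sq units


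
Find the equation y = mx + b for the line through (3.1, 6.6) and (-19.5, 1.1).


m = (-5.5)/(-22.6) = 0.2434
b = y1 - m*x1 = 6.6 - (-5.5*3.1)/(-22.6) = 6.6 - 0.7544 = 5.8456

y = 0.2434x + 5.8456


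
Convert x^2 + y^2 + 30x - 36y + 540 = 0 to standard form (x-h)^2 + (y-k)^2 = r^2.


h = -D/2 = -30/2 = -15
k = -E/2 = 36/2 = 18
r^2 = h^2 + k^2 - F = 225 + 324 - 540 = 9
r = 3

Center (-15, 18), radius = 3


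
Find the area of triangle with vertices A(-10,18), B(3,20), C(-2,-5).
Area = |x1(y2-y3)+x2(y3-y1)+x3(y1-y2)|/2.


-10*(20+ 5) = -250
3*(-5-18) = -69
-2*(18-20) = 4
sum = -315
Area = |-315|/2 = 157.5000

157.5000 sq units


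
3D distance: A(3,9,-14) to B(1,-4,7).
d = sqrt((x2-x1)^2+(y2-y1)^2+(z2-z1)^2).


dx=-2, dy=-13, dz=21
d = sqrt(4+169+441) = sqrt(614) = 24.7790

24.7790


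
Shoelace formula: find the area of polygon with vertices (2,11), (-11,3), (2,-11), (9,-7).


sum(xi*y_{i+1}) = 2*3 - 11*(-11) + 2*(-7) + 9*11 = 212
sum(yi*x_{i+1}) = 11*(-11) + 3*2 - 11*9 - 7*2 = -228
Area = |212 + 228|/2 = 440/2 = 220.0000

220.0000 sq units


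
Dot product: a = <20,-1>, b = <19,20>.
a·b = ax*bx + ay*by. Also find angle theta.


a·b = 20*19 - 1*20 = 380 - 20 = 360
|a| = sqrt(400+1) = 20.0250
|b| = sqrt(361+400) = 27.5862
cos(theta) = 360/(sqrt(401)*sqrt(761)) = 360/sqrt(305161) = 0.651685
theta = arccos(360/sqrt(305161)) = 49.3312 degrees

a·b = 360, theta = 49.3312 deg


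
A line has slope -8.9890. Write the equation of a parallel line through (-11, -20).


Parallel lines have equal slopes.
m2 = -8.9890
b2 = -20 + 8.9890*(-11) = -118.8790

y = -8.9890x - 118.8790


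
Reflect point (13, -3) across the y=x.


Reflection rule for y=x: (y, x)
(13, -3) -> (-3, 13)

(-3, 13)


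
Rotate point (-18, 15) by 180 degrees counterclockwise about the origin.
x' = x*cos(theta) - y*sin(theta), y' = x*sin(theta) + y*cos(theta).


cos(180) = -1, sin(180) = 0
x' = -18*(-1) - 15*0 = 18
y' = -18*0 + 15*(-1) = -15

(18, -15)


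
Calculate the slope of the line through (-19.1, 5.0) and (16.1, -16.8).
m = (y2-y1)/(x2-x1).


dy = -16.8 - 5.0 = -21.8
dx = 16.1 + 19.1 = 35.2
m = -21.8/35.2 = -0.6193

m = -0.6193


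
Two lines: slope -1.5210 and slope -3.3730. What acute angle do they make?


m1-m2 = 1.852
1+m1*m2 = 6.130333
tan(theta) = |1.852/6.130333| = 0.302104
theta = arctan(|1.852/6.130333|) = 16.8098 degrees (acute angle)

16.8098 degrees


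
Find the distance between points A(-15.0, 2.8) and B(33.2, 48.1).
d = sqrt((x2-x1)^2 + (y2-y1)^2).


dx = 33.2 + 15.0 = 48.2
dy = 48.1 - 2.8 = 45.3
d = sqrt(2323.24 + 2052.09) = sqrt(4375.33) = 66.1463

66.1463


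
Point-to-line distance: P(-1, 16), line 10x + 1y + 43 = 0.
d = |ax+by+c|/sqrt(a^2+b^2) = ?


|10*(-1) + 1*16 + 43| = |49| = 49
sqrt(100 + 1) = sqrt(101) = 10.0499
d = 49/sqrt(101) = 4.8757

4.8757


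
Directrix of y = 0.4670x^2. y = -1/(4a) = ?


a = 0.4670
1/(4a) = 0.5353
directrix: y = -0.5353 = -0.5353

y = -0.5353


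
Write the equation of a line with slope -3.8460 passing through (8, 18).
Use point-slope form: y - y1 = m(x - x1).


y - 18 = -3.8460(x - 8)
y = -3.8460x + 18 + 3.8460*8
y = -3.8460x + 48.7680

y = -3.8460x + 48.7680


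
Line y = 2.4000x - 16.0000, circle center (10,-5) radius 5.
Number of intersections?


Substitute y = 2.4000x - 16.0000: (x-10)^2 + (2.4000x- 16.0000+ 5)^2 = 25
Expand to Ax^2 + Bx + C = 0, where b-k = -11
A = 1+m^2 = 6.76
B = 2(m(b-k) - h) = 2(2.4000*(-11) - 10) = -72.8
C = h^2 + (b-k)^2 - r^2 = 100 + 121 - 25 = 196
disc = B^2-4AC = 5299.8400 - 5299.8400 = 0
disc = 0

1 intersection point (tangent)


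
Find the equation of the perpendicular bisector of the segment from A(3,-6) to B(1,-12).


Midpoint = (2, -9)
Slope of AB = dy/dx = -6/(-2) = 3.0000
Perp slope = -dx/dy = -2/6 = -0.3333
b = My - (perp slope)*Mx = -9 + (-2*2)/(-6) = -9 + 0.6667 = -8.3333

y = -0.3333x - 8.3333


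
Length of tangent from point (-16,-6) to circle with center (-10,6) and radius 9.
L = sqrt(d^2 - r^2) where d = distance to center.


d = sqrt((-16+ 10)^2 + (-6-6)^2) = sqrt(36+144) = 13.4164
L = sqrt(180.0000 - 81) = sqrt(99.0000) = 9.9499

9.9499


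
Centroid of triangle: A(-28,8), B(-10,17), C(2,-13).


Gx = (-28- 10+2)/3 = -36/3 = -12.0000
Gy = (8+17- 13)/3 = 12/3 = 4.0000

G = (-12.0000, 4.0000)


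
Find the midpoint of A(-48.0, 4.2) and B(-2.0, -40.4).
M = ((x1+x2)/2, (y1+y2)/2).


Mx = (-48.0 - 2.0)/2 = -50.0/2 = -25.0000
My = (4.2 - 40.4)/2 = -36.2/2 = -18.1000

(-25.0000, -18.1000)


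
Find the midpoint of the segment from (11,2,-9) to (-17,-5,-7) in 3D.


Mx = (11- 17)/2 = -3.0000
My = (2- 5)/2 = -1.5000
Mz = (-9- 7)/2 = -8.0000

M = (-3.0000, -1.5000, -8.0000)


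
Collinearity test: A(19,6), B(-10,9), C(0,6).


19*(9-6) - 10*(6-6) + 0*(6-9)
= 57 + 0 + 0 = 57

No, not collinear (determinant = 57)


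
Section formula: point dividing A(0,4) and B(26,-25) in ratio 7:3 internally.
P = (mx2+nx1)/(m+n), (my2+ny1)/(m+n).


Px = (7*26 + 3*0)/10 = 182/10 = 18.2000
Py = (7*(-25) + 3*4)/10 = -163/10 = -16.3000

P = (18.2000, -16.3000)


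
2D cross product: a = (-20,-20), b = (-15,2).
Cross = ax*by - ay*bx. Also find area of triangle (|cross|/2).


cross = -20*2 + 20*(-15) = -40 - 300 = -340
Triangle area = |-340|/2 = 340/2 = 170.0000

cross = -340, triangle area = 170.0000


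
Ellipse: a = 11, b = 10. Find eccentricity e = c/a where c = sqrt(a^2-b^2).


c = sqrt(121-100) = sqrt(21) = 4.5826
e = c/a = sqrt(21)/11 = 0.4166

e = 0.4166


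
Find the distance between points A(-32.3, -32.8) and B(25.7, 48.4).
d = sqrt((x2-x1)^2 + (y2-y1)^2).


dx = 25.7 + 32.3 = 58.0
dy = 48.4 + 32.8 = 81.2
d = sqrt(3364.0 + 6593.44) = sqrt(9957.44) = 99.7870

99.7870


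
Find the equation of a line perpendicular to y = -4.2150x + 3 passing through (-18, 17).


Perpendicular slope = -1/m1 = -1/(-4.2150) = 0.2372
b2 = y0 - m2*x0 = 17 - 18/(-4.2150) = 17 + 4.2705 = 21.2705

y = 0.2372x + 21.2705


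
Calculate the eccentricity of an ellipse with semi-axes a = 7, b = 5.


c = sqrt(49-25) = sqrt(24) = 4.8990
e = c/a = sqrt(24)/7 = 0.6999

e = 0.6999


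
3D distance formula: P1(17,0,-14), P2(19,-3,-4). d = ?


dx=2, dy=-3, dz=10
d = sqrt(4+9+100) = sqrt(113) = 10.6301

10.6301


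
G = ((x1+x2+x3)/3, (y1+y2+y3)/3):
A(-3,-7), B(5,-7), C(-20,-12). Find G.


Gx = (-3+5- 20)/3 = -18/3 = -6.0000
Gy = (-7- 7- 12)/3 = -26/3 = -8.6667

G = (-6.0000, -8.6667)


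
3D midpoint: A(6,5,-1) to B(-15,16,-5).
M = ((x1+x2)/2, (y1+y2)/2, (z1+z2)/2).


Mx = (6- 15)/2 = -4.5000
My = (5+16)/2 = 10.5000
Mz = (-1- 5)/2 = -3.0000

M = (-4.5000, 10.5000, -3.0000)


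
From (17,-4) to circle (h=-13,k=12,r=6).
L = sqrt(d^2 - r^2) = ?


d = sqrt((17+ 13)^2 + (-4-12)^2) = sqrt(900+256) = 34.0000
L = sqrt(1156.0000 - 36) = sqrt(1120.0000) = 33.4664

33.4664


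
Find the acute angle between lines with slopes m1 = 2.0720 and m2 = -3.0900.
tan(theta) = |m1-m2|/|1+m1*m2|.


m1-m2 = 5.162
1+m1*m2 = -5.40248
tan(theta) = |5.162/(-5.40248)| = 0.955487
theta = arctan(|5.162/(-5.40248)|) = 43.6960 degrees (acute angle)

43.6960 degrees


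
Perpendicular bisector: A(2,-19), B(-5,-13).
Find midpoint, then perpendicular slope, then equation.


Midpoint = (-1.5, -16)
Slope of AB = dy/dx = 6/(-7) = -0.8571
Perp slope = -dx/dy = 7/6 = 1.1667
b = My - (perp slope)*Mx = -16 + (-7*(-1.5))/6 = -16 + 1.7500 = -14.2500

y = 1.1667x - 14.2500


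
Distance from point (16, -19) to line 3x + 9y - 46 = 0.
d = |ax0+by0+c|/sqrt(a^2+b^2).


|3*16 + 9*(-19) - 46| = |-169| = 169
sqrt(9 + 81) = sqrt(90) = 9.4868
d = 169/sqrt(90) = 17.8142

17.8142


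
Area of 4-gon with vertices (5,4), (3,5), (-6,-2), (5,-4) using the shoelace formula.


sum(xi*y_{i+1}) = 5*5 + 3*(-2) - 6*(-4) + 5*4 = 63
sum(yi*x_{i+1}) = 4*3 + 5*(-6) - 2*5 - 4*5 = -48
Area = |63 + 48|/2 = 111/2 = 55.5000

55.5000 sq units


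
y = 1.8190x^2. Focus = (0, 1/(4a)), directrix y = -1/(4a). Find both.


a = 1.8190
1/(4a) = 0.1374
Focus = (0, 0.1374)
Directrix: y = -0.1374

Focus = (0, 0.1374), Directrix: y = -0.1374


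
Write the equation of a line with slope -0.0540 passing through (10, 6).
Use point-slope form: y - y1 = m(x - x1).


y - 6 = -0.0540(x - 10)
y = -0.0540x + 6 + 0.0540*10
y = -0.0540x + 6.5400

y = -0.0540x + 6.5400


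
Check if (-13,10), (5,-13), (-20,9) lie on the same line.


-13*(-13-9) + 5*(9-10) - 20*(10+ 13)
= 286 - 5 - 460 = -179

No, not collinear (determinant = -179)


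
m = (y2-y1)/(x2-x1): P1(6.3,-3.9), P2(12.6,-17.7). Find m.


dy = -17.7 + 3.9 = -13.8
dx = 12.6 - 6.3 = 6.3
m = -13.8/6.3 = -2.1905

m = -2.1905


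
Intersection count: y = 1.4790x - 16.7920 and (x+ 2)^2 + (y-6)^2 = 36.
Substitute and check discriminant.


Substitute y = 1.4790x - 16.7920: (x+ 2)^2 + (1.4790x- 16.7920-6)^2 = 36
Expand to Ax^2 + Bx + C = 0, where b-k = -22.792
A = 1+m^2 = 3.187441
B = 2(m(b-k) - h) = 2(1.4790*(-22.792) + 2) = -63.418736
C = h^2 + (b-k)^2 - r^2 = 4 + 519.475264 - 36 = 487.475264
disc = B^2-4AC = 4021.9361 - 6215.1946 = -2193.2585
disc < 0

0 intersection points


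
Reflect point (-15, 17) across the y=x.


Reflection rule for y=x: (y, x)
(-15, 17) -> (17, -15)

(17, -15)


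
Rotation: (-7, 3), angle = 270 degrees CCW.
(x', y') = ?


cos(270) = 0, sin(270) = -1
x' = -7*0 - 3*(-1) = 3
y' = -7*(-1) + 3*0 = 7

(3, 7)


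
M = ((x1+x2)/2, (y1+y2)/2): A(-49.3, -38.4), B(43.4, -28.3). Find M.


Mx = (-49.3 + 43.4)/2 = -5.9/2 = -2.9500
My = (-38.4 - 28.3)/2 = -66.7/2 = -33.3500

(-2.9500, -33.3500)


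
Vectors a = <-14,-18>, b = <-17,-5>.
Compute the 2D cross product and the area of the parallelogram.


cross = -14*(-5) + 18*(-17) = 70 - 306 = -236
Parallelogram area = |-236| = 236

cross = -236, parallelogram area = 236


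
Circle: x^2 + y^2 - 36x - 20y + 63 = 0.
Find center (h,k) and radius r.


h = -D/2 = 36/2 = 18
k = -E/2 = 20/2 = 10
r^2 = h^2 + k^2 - F = 324 + 100 - 63 = 361
r = 19

Center (18, 10), radius = 19


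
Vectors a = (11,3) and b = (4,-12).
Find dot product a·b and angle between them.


a·b = 11*4 + 3*(-12) = 44 - 36 = 8
|a| = sqrt(121+9) = 11.4018
|b| = sqrt(16+144) = 12.6491
cos(theta) = 8/(sqrt(130)*sqrt(160)) = 8/sqrt(20800) = 0.055470
theta = arccos(8/sqrt(20800)) = 86.8202 degrees

a·b = 8, theta = 86.8202 deg


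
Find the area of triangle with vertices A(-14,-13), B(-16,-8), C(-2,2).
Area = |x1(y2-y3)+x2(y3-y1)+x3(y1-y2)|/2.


-14*(-8-2) = 140
-16*(2+ 13) = -240
-2*(-13+ 8) = 10
sum = -90
Area = |-90|/2 = 45.0000

45.0000 sq units


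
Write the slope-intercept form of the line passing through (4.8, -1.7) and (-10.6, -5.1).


m = (-3.4)/(-15.4) = 0.2208
b = y1 - m*x1 = -1.7 - (-3.4*4.8)/(-15.4) = -1.7 - 1.0597 = -2.7597

y = 0.2208x - 2.7597


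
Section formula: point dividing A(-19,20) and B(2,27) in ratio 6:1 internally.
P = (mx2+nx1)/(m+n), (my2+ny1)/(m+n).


Px = (6*2 + 1*(-19))/7 = -7/7 = -1.0000
Py = (6*27 + 1*20)/7 = 182/7 = 26.0000

P = (-1.0000, 26.0000)


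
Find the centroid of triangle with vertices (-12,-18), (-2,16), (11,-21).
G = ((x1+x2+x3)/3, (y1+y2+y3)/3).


Gx = (-12- 2+11)/3 = -3/3 = -1.0000
Gy = (-18+16- 21)/3 = -23/3 = -7.6667

G = (-1.0000, -7.6667)


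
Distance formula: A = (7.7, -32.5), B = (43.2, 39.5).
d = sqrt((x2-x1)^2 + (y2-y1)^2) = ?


dx = 43.2 - 7.7 = 35.5
dy = 39.5 + 32.5 = 72.0
d = sqrt(1260.25 + 5184.0) = sqrt(6444.25) = 80.2761

80.2761


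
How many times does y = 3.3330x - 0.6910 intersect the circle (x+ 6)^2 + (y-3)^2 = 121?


Substitute y = 3.3330x - 0.6910: (x+ 6)^2 + (3.3330x- 0.6910-3)^2 = 121
Expand to Ax^2 + Bx + C = 0, where b-k = -3.691
A = 1+m^2 = 12.108889
B = 2(m(b-k) - h) = 2(3.3330*(-3.691) + 6) = -12.604206
C = h^2 + (b-k)^2 - r^2 = 36 + 13.623481 - 121 = -71.376519
disc = B^2-4AC = 158.8660 + 3457.1614 = 3616.0274
disc > 0

2 intersection points


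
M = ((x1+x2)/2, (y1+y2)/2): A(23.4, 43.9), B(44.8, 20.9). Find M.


Mx = (23.4 + 44.8)/2 = 68.2/2 = 34.1000
My = (43.9 + 20.9)/2 = 64.8/2 = 32.4000

(34.1000, 32.4000)


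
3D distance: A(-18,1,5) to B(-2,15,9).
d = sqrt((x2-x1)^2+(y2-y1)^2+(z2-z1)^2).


dx=16, dy=14, dz=4
d = sqrt(256+196+16) = sqrt(468) = 21.6333

21.6333


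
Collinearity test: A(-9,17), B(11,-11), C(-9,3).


-9*(-11-3) + 11*(3-17) - 9*(17+ 11)
= 126 - 154 - 252 = -280

No, not collinear (determinant = -280)


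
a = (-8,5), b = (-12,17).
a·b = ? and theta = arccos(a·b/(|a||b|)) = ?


a·b = -8*(-12) + 5*17 = 96 + 85 = 181
|a| = sqrt(64+25) = 9.4340
|b| = sqrt(144+289) = 20.8087
cos(theta) = 181/(sqrt(89)*sqrt(433)) = 181/sqrt(38537) = 0.922018
theta = arccos(181/sqrt(38537)) = 22.7770 degrees

a·b = 181, theta = 22.7770 deg


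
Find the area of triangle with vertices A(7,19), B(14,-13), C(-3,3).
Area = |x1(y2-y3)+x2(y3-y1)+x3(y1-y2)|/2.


7*(-13-3) = -112
14*(3-19) = -224
-3*(19+ 13) = -96
sum = -432
Area = |-432|/2 = 216.0000

216.0000 sq units


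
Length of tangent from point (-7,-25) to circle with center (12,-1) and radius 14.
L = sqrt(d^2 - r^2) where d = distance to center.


d = sqrt((-7-12)^2 + (-25+ 1)^2) = sqrt(361+576) = 30.6105
L = sqrt(937.0000 - 196) = sqrt(741.0000) = 27.2213

27.2213


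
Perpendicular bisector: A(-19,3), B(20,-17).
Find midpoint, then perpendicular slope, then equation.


Midpoint = (0.5, -7)
Slope of AB = dy/dx = -20/39 = -0.5128
Perp slope = -dx/dy = 39/20 = 1.9500
b = My - (perp slope)*Mx = -7 + (39*0.5)/(-20) = -7 - 0.9750 = -7.9750

y = 1.9500x - 7.9750


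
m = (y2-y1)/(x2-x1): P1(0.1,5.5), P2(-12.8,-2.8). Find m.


dy = -2.8 - 5.5 = -8.3
dx = -12.8 - 0.1 = -12.9
m = -8.3/(-12.9) = 0.6434

m = 0.6434


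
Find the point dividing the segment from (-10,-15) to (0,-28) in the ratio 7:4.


Px = (7*0 + 4*(-10))/11 = -40/11 = -3.6364
Py = (7*(-28) + 4*(-15))/11 = -256/11 = -23.2727

P = (-3.6364, -23.2727)


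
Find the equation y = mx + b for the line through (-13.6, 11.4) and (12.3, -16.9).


m = (-28.3)/(25.9) = -1.0927
b = y1 - m*x1 = 11.4 - (-28.3*(-13.6))/(25.9) = 11.4 - 14.8602 = -3.4602

y = -1.0927x - 3.4602


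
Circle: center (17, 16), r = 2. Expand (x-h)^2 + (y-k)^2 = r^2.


(x-17)^2 + (y-16)^2 = 2^2
D = -2h = -34, E = -2k = -32
F = h^2+k^2-r^2 = 289+256-4 = 541

x^2 + y^2 - 34x - 32y + 541 = 0


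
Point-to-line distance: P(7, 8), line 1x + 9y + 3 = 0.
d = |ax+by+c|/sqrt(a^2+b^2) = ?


|1*7 + 9*8 + 3| = |82| = 82
sqrt(1 + 81) = sqrt(82) = 9.0554
d = 82/sqrt(82) = 9.0554

9.0554


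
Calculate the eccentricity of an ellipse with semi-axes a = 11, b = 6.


c = sqrt(121-36) = sqrt(85) = 9.2195
e = c/a = sqrt(85)/11 = 0.8381

e = 0.8381


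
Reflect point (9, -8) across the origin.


Reflection rule for origin: (-x, -y)
(9, -8) -> (-9, 8)

(-9, 8)


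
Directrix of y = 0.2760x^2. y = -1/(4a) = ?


a = 0.2760
1/(4a) = 0.9058
directrix: y = -0.9058 = -0.9058

y = -0.9058


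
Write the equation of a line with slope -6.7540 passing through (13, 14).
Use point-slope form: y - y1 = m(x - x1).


y - 14 = -6.7540(x - 13)
y = -6.7540x + 14 + 6.7540*13
y = -6.7540x + 101.8020

y = -6.7540x + 101.8020


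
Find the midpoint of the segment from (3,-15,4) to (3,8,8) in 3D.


Mx = (3+3)/2 = 3.0000
My = (-15+8)/2 = -3.5000
Mz = (4+8)/2 = 6.0000

M = (3.0000, -3.5000, 6.0000)


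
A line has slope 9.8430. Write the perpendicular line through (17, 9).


Perpendicular slope = -1/m1 = -1/9.8430 = -0.1016
b2 = y0 - m2*x0 = 9 + 17/9.8430 = 9 + 1.7271 = 10.7271

y = -0.1016x + 10.7271


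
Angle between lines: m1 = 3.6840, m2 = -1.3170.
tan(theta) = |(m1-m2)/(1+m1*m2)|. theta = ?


m1-m2 = 5.001
1+m1*m2 = -3.851828
tan(theta) = |5.001/(-3.851828)| = 1.298345
theta = arctan(|5.001/(-3.851828)|) = 52.3961 degrees (acute angle)

52.3961 degrees


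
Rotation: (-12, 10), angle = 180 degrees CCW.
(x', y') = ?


cos(180) = -1, sin(180) = 0
x' = -12*(-1) - 10*0 = 12
y' = -12*0 + 10*(-1) = -10

(12, -10)


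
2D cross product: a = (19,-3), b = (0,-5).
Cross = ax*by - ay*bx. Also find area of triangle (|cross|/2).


cross = 19*(-5) + 3*0 = -95 - 0 = -95
Triangle area = |-95|/2 = 95/2 = 47.5000

cross = -95, triangle area = 47.5000


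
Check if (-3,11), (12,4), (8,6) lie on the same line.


-3*(4-6) + 12*(6-11) + 8*(11-4)
= 6 - 60 + 56 = 2

No, not collinear (determinant = 2)


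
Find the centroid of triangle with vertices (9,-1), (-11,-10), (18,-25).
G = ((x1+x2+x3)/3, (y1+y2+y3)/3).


Gx = (9- 11+18)/3 = 16/3 = 5.3333
Gy = (-1- 10- 25)/3 = -36/3 = -12.0000

G = (5.3333, -12.0000)


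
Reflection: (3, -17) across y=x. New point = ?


Reflection rule for y=x: (y, x)
(3, -17) -> (-17, 3)

(-17, 3)


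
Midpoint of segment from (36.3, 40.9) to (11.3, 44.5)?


Mx = (36.3 + 11.3)/2 = 47.6/2 = 23.8000
My = (40.9 + 44.5)/2 = 85.4/2 = 42.7000

(23.8000, 42.7000)


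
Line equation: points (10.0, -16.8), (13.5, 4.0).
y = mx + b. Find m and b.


m = (20.8)/(3.5) = 5.9429
b = y1 - m*x1 = -16.8 - (20.8*10.0)/(3.5) = -16.8 - 59.4286 = -76.2286

y = 5.9429x - 76.2286


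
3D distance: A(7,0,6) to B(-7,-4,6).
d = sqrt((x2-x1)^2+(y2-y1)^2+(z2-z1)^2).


dx=-14, dy=-4, dz=0
d = sqrt(196+16+0) = sqrt(212) = 14.5602

14.5602


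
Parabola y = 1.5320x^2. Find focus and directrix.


a = 1.5320
1/(4a) = 0.1632
Focus = (0, 0.1632)
Directrix: y = -0.1632

Focus = (0, 0.1632), Directrix: y = -0.1632


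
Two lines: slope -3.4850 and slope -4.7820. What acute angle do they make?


m1-m2 = 1.297
1+m1*m2 = 17.66527
tan(theta) = |1.297/17.66527| = 0.073421
theta = arctan(|1.297/17.66527|) = 4.1992 degrees (acute angle)

4.1992 degrees


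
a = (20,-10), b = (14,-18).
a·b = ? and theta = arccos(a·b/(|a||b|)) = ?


a·b = 20*14 - 10*(-18) = 280 + 180 = 460
|a| = sqrt(400+100) = 22.3607
|b| = sqrt(196+324) = 22.8035
cos(theta) = 460/(sqrt(500)*sqrt(520)) = 460/sqrt(260000) = 0.902134
theta = arccos(460/sqrt(260000)) = 25.5600 degrees

a·b = 460, theta = 25.5600 deg


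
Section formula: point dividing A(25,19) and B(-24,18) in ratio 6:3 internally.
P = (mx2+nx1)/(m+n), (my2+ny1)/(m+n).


Px = (6*(-24) + 3*25)/9 = -69/9 = -7.6667
Py = (6*18 + 3*19)/9 = 165/9 = 18.3333

P = (-7.6667, 18.3333)


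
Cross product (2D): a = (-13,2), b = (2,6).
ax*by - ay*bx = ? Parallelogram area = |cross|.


cross = -13*6 - 2*2 = -78 - 4 = -82
Parallelogram area = |-82| = 82

cross = -82, parallelogram area = 82


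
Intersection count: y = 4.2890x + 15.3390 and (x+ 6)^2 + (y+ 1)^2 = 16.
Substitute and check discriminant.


Substitute y = 4.2890x + 15.3390: (x+ 6)^2 + (4.2890x+15.3390+ 1)^2 = 16
Expand to Ax^2 + Bx + C = 0, where b-k = 16.339
A = 1+m^2 = 19.395521
B = 2(m(b-k) - h) = 2(4.2890*16.339 + 6) = 152.155942
C = h^2 + (b-k)^2 - r^2 = 36 + 266.962921 - 16 = 286.962921
disc = B^2-4AC = 23151.4307 - 22263.1814 = 888.2493
disc > 0

2 intersection points


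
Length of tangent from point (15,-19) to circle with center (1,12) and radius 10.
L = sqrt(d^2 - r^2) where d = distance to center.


d = sqrt((15-1)^2 + (-19-12)^2) = sqrt(196+961) = 34.0147
L = sqrt(1157.0000 - 100) = sqrt(1057.0000) = 32.5115

32.5115


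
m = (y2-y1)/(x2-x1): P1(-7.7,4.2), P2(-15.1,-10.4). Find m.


dy = -10.4 - 4.2 = -14.6
dx = -15.1 + 7.7 = -7.4
m = -14.6/(-7.4) = 1.9730

m = 1.9730


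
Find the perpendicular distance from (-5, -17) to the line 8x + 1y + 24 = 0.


|8*(-5) + 1*(-17) + 24| = |-33| = 33
sqrt(64 + 1) = sqrt(65) = 8.0623
d = 33/sqrt(65) = 4.0931

4.0931


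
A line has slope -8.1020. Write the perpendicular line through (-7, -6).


Perpendicular slope = -1/m1 = -1/(-8.1020) = 0.1234
b2 = y0 - m2*x0 = -6 - 7/(-8.1020) = -6 + 0.8640 = -5.1360

y = 0.1234x - 5.1360


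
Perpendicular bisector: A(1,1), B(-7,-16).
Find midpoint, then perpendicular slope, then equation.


Midpoint = (-3, -7.5)
Slope of AB = dy/dx = -17/(-8) = 2.1250
Perp slope = -dx/dy = -8/17 = -0.4706
b = My - (perp slope)*Mx = -7.5 + (-8*(-3))/(-17) = -7.5 - 1.4118 = -8.9118

y = -0.4706x - 8.9118


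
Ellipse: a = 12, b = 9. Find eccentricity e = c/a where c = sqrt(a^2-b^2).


c = sqrt(144-81) = sqrt(63) = 7.9373
e = c/a = sqrt(63)/12 = 0.6614

e = 0.6614


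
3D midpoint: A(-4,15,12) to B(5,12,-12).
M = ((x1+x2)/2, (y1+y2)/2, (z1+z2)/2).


Mx = (-4+5)/2 = 0.5000
My = (15+12)/2 = 13.5000
Mz = (12- 12)/2 = 0

M = (0.5000, 13.5000, 0)


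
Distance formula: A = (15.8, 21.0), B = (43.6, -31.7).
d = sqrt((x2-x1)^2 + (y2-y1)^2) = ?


dx = 43.6 - 15.8 = 27.8
dy = -31.7 - 21.0 = -52.7
d = sqrt(772.84 + 2777.29) = sqrt(3550.13) = 59.5830

59.5830
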